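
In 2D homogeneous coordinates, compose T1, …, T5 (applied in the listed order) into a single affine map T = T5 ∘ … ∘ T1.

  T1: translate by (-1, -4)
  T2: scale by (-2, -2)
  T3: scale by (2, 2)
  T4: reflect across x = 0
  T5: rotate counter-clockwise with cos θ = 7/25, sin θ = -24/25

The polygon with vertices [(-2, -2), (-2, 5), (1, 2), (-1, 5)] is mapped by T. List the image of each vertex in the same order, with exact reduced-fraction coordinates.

T1 translate by (-1, -4): (-2, -2) → (-3, -6); (-2, 5) → (-3, 1); (1, 2) → (0, -2); (-1, 5) → (-2, 1)
T2 scale by (-2, -2): (-3, -6) → (6, 12); (-3, 1) → (6, -2); (0, -2) → (0, 4); (-2, 1) → (4, -2)
T3 scale by (2, 2): (6, 12) → (12, 24); (6, -2) → (12, -4); (0, 4) → (0, 8); (4, -2) → (8, -4)
T4 reflect across x = 0: (12, 24) → (-12, 24); (12, -4) → (-12, -4); (0, 8) → (0, 8); (8, -4) → (-8, -4)
T5 rotate counter-clockwise with cos θ = 7/25, sin θ = -24/25: (-12, 24) → (492/25, 456/25); (-12, -4) → (-36/5, 52/5); (0, 8) → (192/25, 56/25); (-8, -4) → (-152/25, 164/25)

image vertices: (492/25, 456/25), (-36/5, 52/5), (192/25, 56/25), (-152/25, 164/25)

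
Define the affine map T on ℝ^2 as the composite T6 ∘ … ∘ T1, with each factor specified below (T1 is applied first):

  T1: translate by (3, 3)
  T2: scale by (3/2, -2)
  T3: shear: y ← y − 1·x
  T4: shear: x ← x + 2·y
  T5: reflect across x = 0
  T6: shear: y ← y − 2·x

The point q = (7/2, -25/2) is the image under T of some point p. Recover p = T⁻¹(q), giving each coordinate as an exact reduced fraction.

T1 = [1 0 3; 0 1 3; 0 0 1]
T2·T1 = [3/2 0 9/2; 0 -2 -6; 0 0 1]
T3·…·T1 = [3/2 0 9/2; -3/2 -2 -21/2; 0 0 1]
T4·…·T1 = [-3/2 -4 -33/2; -3/2 -2 -21/2; 0 0 1]
T5·…·T1 = [3/2 4 33/2; -3/2 -2 -21/2; 0 0 1]
T6·…·T1 = [3/2 4 33/2; -9/2 -10 -87/2; 0 0 1]
det M = 3; M⁻¹ = [-10/3 -4/3 -3; 3/2 1/2 -3; 0 0 1]
M⁻¹ · (7/2, -25/2)ᵀ = (2, -4)ᵀ

p = (2, -4)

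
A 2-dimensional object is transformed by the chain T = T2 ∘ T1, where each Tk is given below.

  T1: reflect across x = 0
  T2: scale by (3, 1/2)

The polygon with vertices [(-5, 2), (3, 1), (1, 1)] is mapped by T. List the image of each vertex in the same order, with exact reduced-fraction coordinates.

T1 reflect across x = 0: (-5, 2) → (5, 2); (3, 1) → (-3, 1); (1, 1) → (-1, 1)
T2 scale by (3, 1/2): (5, 2) → (15, 1); (-3, 1) → (-9, 1/2); (-1, 1) → (-3, 1/2)

image vertices: (15, 1), (-9, 1/2), (-3, 1/2)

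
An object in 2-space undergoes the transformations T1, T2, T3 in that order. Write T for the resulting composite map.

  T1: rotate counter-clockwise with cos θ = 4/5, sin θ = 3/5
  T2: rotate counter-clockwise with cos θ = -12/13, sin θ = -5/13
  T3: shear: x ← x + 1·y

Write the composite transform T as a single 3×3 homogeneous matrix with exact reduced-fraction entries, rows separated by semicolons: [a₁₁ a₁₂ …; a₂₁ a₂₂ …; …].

T1 = [4/5 -3/5 0; 3/5 4/5 0; 0 0 1]
T2·T1 = [-33/65 56/65 0; -56/65 -33/65 0; 0 0 1]
T3·…·T1 = [-89/65 23/65 0; -56/65 -33/65 0; 0 0 1]

T = [-89/65 23/65 0; -56/65 -33/65 0; 0 0 1]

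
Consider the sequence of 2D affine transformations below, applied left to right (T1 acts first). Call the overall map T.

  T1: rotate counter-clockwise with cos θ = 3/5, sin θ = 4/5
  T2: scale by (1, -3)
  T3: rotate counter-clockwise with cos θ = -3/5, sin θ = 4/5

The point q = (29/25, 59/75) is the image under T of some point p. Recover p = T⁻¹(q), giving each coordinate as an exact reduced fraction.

p = (1/3, 1/3)

T1 = [3/5 -4/5 0; 4/5 3/5 0; 0 0 1]
T2·T1 = [3/5 -4/5 0; -12/5 -9/5 0; 0 0 1]
T3·…·T1 = [39/25 48/25 0; 48/25 11/25 0; 0 0 1]
det M = -3; M⁻¹ = [-11/75 16/25 0; 16/25 -13/25 0; 0 0 1]
M⁻¹ · (29/25, 59/75)ᵀ = (1/3, 1/3)ᵀ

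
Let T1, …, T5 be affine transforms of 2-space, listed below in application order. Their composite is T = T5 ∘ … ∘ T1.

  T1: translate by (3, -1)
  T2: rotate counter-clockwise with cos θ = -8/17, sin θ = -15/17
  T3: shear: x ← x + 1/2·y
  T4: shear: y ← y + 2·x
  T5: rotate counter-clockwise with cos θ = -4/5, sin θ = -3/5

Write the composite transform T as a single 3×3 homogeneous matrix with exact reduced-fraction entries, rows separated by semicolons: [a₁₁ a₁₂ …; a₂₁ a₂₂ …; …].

T = [-76/85 -2/85 -226/85; 461/170 -89/85 1561/170; 0 0 1]

T1 = [1 0 3; 0 1 -1; 0 0 1]
T2·T1 = [-8/17 15/17 -39/17; -15/17 -8/17 -37/17; 0 0 1]
T3·…·T1 = [-31/34 11/17 -115/34; -15/17 -8/17 -37/17; 0 0 1]
T4·…·T1 = [-31/34 11/17 -115/34; -46/17 14/17 -152/17; 0 0 1]
T5·…·T1 = [-76/85 -2/85 -226/85; 461/170 -89/85 1561/170; 0 0 1]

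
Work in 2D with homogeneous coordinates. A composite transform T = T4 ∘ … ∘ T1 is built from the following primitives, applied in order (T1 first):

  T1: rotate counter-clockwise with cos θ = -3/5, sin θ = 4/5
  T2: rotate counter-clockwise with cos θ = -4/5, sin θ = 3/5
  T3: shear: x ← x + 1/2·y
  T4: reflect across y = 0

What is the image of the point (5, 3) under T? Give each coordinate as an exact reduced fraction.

T1 rotate counter-clockwise with cos θ = -3/5, sin θ = 4/5: (5, 3) → (-27/5, 11/5)
T2 rotate counter-clockwise with cos θ = -4/5, sin θ = 3/5: (-27/5, 11/5) → (3, -5)
T3 shear: x ← x + 1/2·y: (3, -5) → (1/2, -5)
T4 reflect across y = 0: (1/2, -5) → (1/2, 5)

T(p) = (1/2, 5)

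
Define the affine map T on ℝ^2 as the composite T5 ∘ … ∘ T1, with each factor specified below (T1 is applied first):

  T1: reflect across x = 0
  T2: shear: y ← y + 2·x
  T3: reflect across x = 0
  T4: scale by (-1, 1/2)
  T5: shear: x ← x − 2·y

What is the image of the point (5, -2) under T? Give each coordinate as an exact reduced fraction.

T(p) = (7, -6)

T1 reflect across x = 0: (5, -2) → (-5, -2)
T2 shear: y ← y + 2·x: (-5, -2) → (-5, -12)
T3 reflect across x = 0: (-5, -12) → (5, -12)
T4 scale by (-1, 1/2): (5, -12) → (-5, -6)
T5 shear: x ← x − 2·y: (-5, -6) → (7, -6)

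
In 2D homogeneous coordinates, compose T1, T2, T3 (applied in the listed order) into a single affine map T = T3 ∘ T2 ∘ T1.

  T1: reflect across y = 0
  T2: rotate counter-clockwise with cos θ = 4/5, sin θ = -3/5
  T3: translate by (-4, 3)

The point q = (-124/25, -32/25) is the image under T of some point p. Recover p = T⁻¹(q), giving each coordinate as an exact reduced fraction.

T1 = [1 0 0; 0 -1 0; 0 0 1]
T2·T1 = [4/5 -3/5 0; -3/5 -4/5 0; 0 0 1]
T3·…·T1 = [4/5 -3/5 -4; -3/5 -4/5 3; 0 0 1]
det M = -1; M⁻¹ = [4/5 -3/5 5; -3/5 -4/5 0; 0 0 1]
M⁻¹ · (-124/25, -32/25)ᵀ = (9/5, 4)ᵀ

p = (9/5, 4)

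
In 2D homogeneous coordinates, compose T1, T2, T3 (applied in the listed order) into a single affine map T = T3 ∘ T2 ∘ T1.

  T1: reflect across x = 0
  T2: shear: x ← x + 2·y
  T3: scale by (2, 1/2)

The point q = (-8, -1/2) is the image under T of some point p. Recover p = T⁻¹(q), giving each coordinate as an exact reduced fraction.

T1 = [-1 0 0; 0 1 0; 0 0 1]
T2·T1 = [-1 2 0; 0 1 0; 0 0 1]
T3·…·T1 = [-2 4 0; 0 1/2 0; 0 0 1]
det M = -1; M⁻¹ = [-1/2 4 0; 0 2 0; 0 0 1]
M⁻¹ · (-8, -1/2)ᵀ = (2, -1)ᵀ

p = (2, -1)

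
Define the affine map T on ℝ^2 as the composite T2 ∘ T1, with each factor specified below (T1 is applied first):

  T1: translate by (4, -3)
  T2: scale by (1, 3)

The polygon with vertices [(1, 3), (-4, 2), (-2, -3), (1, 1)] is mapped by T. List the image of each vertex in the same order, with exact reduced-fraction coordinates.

T1 translate by (4, -3): (1, 3) → (5, 0); (-4, 2) → (0, -1); (-2, -3) → (2, -6); (1, 1) → (5, -2)
T2 scale by (1, 3): (5, 0) → (5, 0); (0, -1) → (0, -3); (2, -6) → (2, -18); (5, -2) → (5, -6)

image vertices: (5, 0), (0, -3), (2, -18), (5, -6)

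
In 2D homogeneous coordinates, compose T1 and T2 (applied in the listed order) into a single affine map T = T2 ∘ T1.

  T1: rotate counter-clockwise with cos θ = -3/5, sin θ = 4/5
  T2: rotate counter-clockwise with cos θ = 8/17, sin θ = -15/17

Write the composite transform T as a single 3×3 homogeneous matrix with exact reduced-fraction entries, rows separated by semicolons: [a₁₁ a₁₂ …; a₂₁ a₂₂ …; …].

T = [36/85 -77/85 0; 77/85 36/85 0; 0 0 1]

T1 = [-3/5 -4/5 0; 4/5 -3/5 0; 0 0 1]
T2·T1 = [36/85 -77/85 0; 77/85 36/85 0; 0 0 1]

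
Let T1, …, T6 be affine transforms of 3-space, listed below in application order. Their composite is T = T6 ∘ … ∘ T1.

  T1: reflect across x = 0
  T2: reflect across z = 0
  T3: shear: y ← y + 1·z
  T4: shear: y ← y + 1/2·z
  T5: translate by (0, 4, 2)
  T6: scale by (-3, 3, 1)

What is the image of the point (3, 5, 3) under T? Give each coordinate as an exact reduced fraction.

T1 reflect across x = 0: (3, 5, 3) → (-3, 5, 3)
T2 reflect across z = 0: (-3, 5, 3) → (-3, 5, -3)
T3 shear: y ← y + 1·z: (-3, 5, -3) → (-3, 2, -3)
T4 shear: y ← y + 1/2·z: (-3, 2, -3) → (-3, 1/2, -3)
T5 translate by (0, 4, 2): (-3, 1/2, -3) → (-3, 9/2, -1)
T6 scale by (-3, 3, 1): (-3, 9/2, -1) → (9, 27/2, -1)

T(p) = (9, 27/2, -1)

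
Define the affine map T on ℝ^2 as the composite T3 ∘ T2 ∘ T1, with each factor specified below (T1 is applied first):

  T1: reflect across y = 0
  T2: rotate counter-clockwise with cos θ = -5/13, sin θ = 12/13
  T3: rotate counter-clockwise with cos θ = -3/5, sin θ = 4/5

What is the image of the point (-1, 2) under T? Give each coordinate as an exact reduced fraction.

T(p) = (-79/65, 122/65)

T1 reflect across y = 0: (-1, 2) → (-1, -2)
T2 rotate counter-clockwise with cos θ = -5/13, sin θ = 12/13: (-1, -2) → (29/13, -2/13)
T3 rotate counter-clockwise with cos θ = -3/5, sin θ = 4/5: (29/13, -2/13) → (-79/65, 122/65)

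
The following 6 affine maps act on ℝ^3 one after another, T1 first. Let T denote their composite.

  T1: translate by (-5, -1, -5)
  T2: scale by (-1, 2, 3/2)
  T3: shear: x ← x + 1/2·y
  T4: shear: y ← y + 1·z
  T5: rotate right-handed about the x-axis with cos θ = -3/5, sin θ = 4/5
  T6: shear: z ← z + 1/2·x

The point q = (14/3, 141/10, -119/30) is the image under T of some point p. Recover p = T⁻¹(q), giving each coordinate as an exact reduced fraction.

p = (-8/3, -2, 0)

T1 = [1 0 0 -5; 0 1 0 -1; 0 0 1 -5; 0 0 0 1]
T2·T1 = [-1 0 0 5; 0 2 0 -2; 0 0 3/2 -15/2; 0 0 0 1]
T3·…·T1 = [-1 1 0 4; 0 2 0 -2; 0 0 3/2 -15/2; 0 0 0 1]
T4·…·T1 = [-1 1 0 4; 0 2 3/2 -19/2; 0 0 3/2 -15/2; 0 0 0 1]
T5·…·T1 = [-1 1 0 4; 0 -6/5 -21/10 117/10; 0 8/5 3/10 -31/10; 0 0 0 1]
T6·…·T1 = [-1 1 0 4; 0 -6/5 -21/10 117/10; -1/2 21/10 3/10 -11/10; 0 0 0 1]
det M = -3; M⁻¹ = [-27/20 1/10 7/10 5; -7/20 1/10 7/10 1; 1/5 -8/15 -2/5 5; 0 0 0 1]
M⁻¹ · (14/3, 141/10, -119/30)ᵀ = (-8/3, -2, 0)ᵀ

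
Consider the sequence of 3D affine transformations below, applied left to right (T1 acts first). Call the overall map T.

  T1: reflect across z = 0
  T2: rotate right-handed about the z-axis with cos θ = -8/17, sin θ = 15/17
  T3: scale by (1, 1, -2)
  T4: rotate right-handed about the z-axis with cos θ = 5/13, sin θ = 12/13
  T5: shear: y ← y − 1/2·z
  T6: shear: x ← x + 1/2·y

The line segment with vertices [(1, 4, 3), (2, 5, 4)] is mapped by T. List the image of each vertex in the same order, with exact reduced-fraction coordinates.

T1 reflect across z = 0: (1, 4, 3) → (1, 4, -3); (2, 5, 4) → (2, 5, -4)
T2 rotate right-handed about the z-axis with cos θ = -8/17, sin θ = 15/17: (1, 4, -3) → (-4, -1, -3); (2, 5, -4) → (-91/17, -10/17, -4)
T3 scale by (1, 1, -2): (-4, -1, -3) → (-4, -1, 6); (-91/17, -10/17, -4) → (-91/17, -10/17, 8)
T4 rotate right-handed about the z-axis with cos θ = 5/13, sin θ = 12/13: (-4, -1, 6) → (-8/13, -53/13, 6); (-91/17, -10/17, 8) → (-335/221, -1142/221, 8)
T5 shear: y ← y − 1/2·z: (-8/13, -53/13, 6) → (-8/13, -92/13, 6); (-335/221, -1142/221, 8) → (-335/221, -2026/221, 8)
T6 shear: x ← x + 1/2·y: (-8/13, -92/13, 6) → (-54/13, -92/13, 6); (-335/221, -2026/221, 8) → (-1348/221, -2026/221, 8)

image vertices: (-54/13, -92/13, 6), (-1348/221, -2026/221, 8)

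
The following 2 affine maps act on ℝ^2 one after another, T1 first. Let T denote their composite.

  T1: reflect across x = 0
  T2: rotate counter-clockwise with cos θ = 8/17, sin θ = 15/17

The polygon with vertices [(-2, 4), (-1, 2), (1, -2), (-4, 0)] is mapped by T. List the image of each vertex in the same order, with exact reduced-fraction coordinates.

T1 reflect across x = 0: (-2, 4) → (2, 4); (-1, 2) → (1, 2); (1, -2) → (-1, -2); (-4, 0) → (4, 0)
T2 rotate counter-clockwise with cos θ = 8/17, sin θ = 15/17: (2, 4) → (-44/17, 62/17); (1, 2) → (-22/17, 31/17); (-1, -2) → (22/17, -31/17); (4, 0) → (32/17, 60/17)

image vertices: (-44/17, 62/17), (-22/17, 31/17), (22/17, -31/17), (32/17, 60/17)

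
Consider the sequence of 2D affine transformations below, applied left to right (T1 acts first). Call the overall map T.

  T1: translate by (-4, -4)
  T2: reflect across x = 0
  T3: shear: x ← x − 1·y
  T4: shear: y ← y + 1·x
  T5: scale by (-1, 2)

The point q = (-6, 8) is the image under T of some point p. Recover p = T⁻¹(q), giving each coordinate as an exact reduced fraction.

T1 = [1 0 -4; 0 1 -4; 0 0 1]
T2·T1 = [-1 0 4; 0 1 -4; 0 0 1]
T3·…·T1 = [-1 -1 8; 0 1 -4; 0 0 1]
T4·…·T1 = [-1 -1 8; -1 0 4; 0 0 1]
T5·…·T1 = [1 1 -8; -2 0 8; 0 0 1]
det M = 2; M⁻¹ = [0 -1/2 4; 1 1/2 4; 0 0 1]
M⁻¹ · (-6, 8)ᵀ = (0, 2)ᵀ

p = (0, 2)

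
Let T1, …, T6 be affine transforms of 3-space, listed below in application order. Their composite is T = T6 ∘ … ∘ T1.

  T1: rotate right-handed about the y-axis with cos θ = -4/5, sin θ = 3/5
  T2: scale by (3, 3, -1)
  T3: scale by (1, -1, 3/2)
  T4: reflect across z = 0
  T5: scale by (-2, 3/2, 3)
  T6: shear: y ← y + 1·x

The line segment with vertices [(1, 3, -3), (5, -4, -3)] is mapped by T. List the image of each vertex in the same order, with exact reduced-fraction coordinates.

T1 rotate right-handed about the y-axis with cos θ = -4/5, sin θ = 3/5: (1, 3, -3) → (-13/5, 3, 9/5); (5, -4, -3) → (-29/5, -4, -3/5)
T2 scale by (3, 3, -1): (-13/5, 3, 9/5) → (-39/5, 9, -9/5); (-29/5, -4, -3/5) → (-87/5, -12, 3/5)
T3 scale by (1, -1, 3/2): (-39/5, 9, -9/5) → (-39/5, -9, -27/10); (-87/5, -12, 3/5) → (-87/5, 12, 9/10)
T4 reflect across z = 0: (-39/5, -9, -27/10) → (-39/5, -9, 27/10); (-87/5, 12, 9/10) → (-87/5, 12, -9/10)
T5 scale by (-2, 3/2, 3): (-39/5, -9, 27/10) → (78/5, -27/2, 81/10); (-87/5, 12, -9/10) → (174/5, 18, -27/10)
T6 shear: y ← y + 1·x: (78/5, -27/2, 81/10) → (78/5, 21/10, 81/10); (174/5, 18, -27/10) → (174/5, 264/5, -27/10)

image vertices: (78/5, 21/10, 81/10), (174/5, 264/5, -27/10)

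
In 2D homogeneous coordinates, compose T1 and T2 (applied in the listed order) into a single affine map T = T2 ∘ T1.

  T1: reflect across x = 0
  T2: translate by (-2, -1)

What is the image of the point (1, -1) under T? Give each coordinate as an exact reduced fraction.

T1 reflect across x = 0: (1, -1) → (-1, -1)
T2 translate by (-2, -1): (-1, -1) → (-3, -2)

T(p) = (-3, -2)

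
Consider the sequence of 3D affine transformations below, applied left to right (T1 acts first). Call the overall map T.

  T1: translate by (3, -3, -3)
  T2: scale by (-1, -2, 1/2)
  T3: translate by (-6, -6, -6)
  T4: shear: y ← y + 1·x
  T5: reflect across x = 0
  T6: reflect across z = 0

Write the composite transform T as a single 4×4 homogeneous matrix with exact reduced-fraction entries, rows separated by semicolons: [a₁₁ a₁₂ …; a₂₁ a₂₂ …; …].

T = [1 0 0 9; -1 -2 0 -9; 0 0 -1/2 15/2; 0 0 0 1]

T1 = [1 0 0 3; 0 1 0 -3; 0 0 1 -3; 0 0 0 1]
T2·T1 = [-1 0 0 -3; 0 -2 0 6; 0 0 1/2 -3/2; 0 0 0 1]
T3·…·T1 = [-1 0 0 -9; 0 -2 0 0; 0 0 1/2 -15/2; 0 0 0 1]
T4·…·T1 = [-1 0 0 -9; -1 -2 0 -9; 0 0 1/2 -15/2; 0 0 0 1]
T5·…·T1 = [1 0 0 9; -1 -2 0 -9; 0 0 1/2 -15/2; 0 0 0 1]
T6·…·T1 = [1 0 0 9; -1 -2 0 -9; 0 0 -1/2 15/2; 0 0 0 1]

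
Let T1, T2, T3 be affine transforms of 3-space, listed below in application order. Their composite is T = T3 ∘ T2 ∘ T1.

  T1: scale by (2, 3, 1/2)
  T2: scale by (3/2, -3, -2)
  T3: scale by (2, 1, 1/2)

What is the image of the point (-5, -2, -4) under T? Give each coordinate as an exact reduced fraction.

T(p) = (-30, 18, 2)

T1 scale by (2, 3, 1/2): (-5, -2, -4) → (-10, -6, -2)
T2 scale by (3/2, -3, -2): (-10, -6, -2) → (-15, 18, 4)
T3 scale by (2, 1, 1/2): (-15, 18, 4) → (-30, 18, 2)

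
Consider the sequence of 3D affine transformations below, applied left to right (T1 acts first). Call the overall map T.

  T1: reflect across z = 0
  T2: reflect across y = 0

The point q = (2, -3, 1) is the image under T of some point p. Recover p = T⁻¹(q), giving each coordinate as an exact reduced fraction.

p = (2, 3, -1)

T1 = [1 0 0 0; 0 1 0 0; 0 0 -1 0; 0 0 0 1]
T2·T1 = [1 0 0 0; 0 -1 0 0; 0 0 -1 0; 0 0 0 1]
det M = 1; M⁻¹ = [1 0 0 0; 0 -1 0 0; 0 0 -1 0; 0 0 0 1]
M⁻¹ · (2, -3, 1)ᵀ = (2, 3, -1)ᵀ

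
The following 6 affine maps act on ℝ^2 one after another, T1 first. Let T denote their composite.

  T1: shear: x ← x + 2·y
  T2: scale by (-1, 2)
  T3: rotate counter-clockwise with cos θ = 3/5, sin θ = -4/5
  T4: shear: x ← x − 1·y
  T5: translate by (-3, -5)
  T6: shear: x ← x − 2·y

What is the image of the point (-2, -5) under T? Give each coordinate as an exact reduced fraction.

T1 shear: x ← x + 2·y: (-2, -5) → (-12, -5)
T2 scale by (-1, 2): (-12, -5) → (12, -10)
T3 rotate counter-clockwise with cos θ = 3/5, sin θ = -4/5: (12, -10) → (-4/5, -78/5)
T4 shear: x ← x − 1·y: (-4/5, -78/5) → (74/5, -78/5)
T5 translate by (-3, -5): (74/5, -78/5) → (59/5, -103/5)
T6 shear: x ← x − 2·y: (59/5, -103/5) → (53, -103/5)

T(p) = (53, -103/5)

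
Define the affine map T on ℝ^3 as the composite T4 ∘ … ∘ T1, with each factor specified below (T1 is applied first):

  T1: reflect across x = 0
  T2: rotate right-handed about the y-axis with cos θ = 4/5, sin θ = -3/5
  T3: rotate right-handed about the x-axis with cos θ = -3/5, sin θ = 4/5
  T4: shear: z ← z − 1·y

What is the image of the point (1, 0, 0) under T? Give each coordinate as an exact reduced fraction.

T1 reflect across x = 0: (1, 0, 0) → (-1, 0, 0)
T2 rotate right-handed about the y-axis with cos θ = 4/5, sin θ = -3/5: (-1, 0, 0) → (-4/5, 0, -3/5)
T3 rotate right-handed about the x-axis with cos θ = -3/5, sin θ = 4/5: (-4/5, 0, -3/5) → (-4/5, 12/25, 9/25)
T4 shear: z ← z − 1·y: (-4/5, 12/25, 9/25) → (-4/5, 12/25, -3/25)

T(p) = (-4/5, 12/25, -3/25)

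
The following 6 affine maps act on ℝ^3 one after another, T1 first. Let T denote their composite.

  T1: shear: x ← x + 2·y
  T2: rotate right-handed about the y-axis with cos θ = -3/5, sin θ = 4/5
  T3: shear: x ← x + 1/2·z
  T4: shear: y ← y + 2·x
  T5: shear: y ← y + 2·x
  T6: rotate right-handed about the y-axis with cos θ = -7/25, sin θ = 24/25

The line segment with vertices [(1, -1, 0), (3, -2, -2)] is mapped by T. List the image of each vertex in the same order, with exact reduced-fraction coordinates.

image vertices: (61/125, 3, -148/125), (48/25, -2, -14/25)

T1 shear: x ← x + 2·y: (1, -1, 0) → (-1, -1, 0); (3, -2, -2) → (-1, -2, -2)
T2 rotate right-handed about the y-axis with cos θ = -3/5, sin θ = 4/5: (-1, -1, 0) → (3/5, -1, 4/5); (-1, -2, -2) → (-1, -2, 2)
T3 shear: x ← x + 1/2·z: (3/5, -1, 4/5) → (1, -1, 4/5); (-1, -2, 2) → (0, -2, 2)
T4 shear: y ← y + 2·x: (1, -1, 4/5) → (1, 1, 4/5); (0, -2, 2) → (0, -2, 2)
T5 shear: y ← y + 2·x: (1, 1, 4/5) → (1, 3, 4/5); (0, -2, 2) → (0, -2, 2)
T6 rotate right-handed about the y-axis with cos θ = -7/25, sin θ = 24/25: (1, 3, 4/5) → (61/125, 3, -148/125); (0, -2, 2) → (48/25, -2, -14/25)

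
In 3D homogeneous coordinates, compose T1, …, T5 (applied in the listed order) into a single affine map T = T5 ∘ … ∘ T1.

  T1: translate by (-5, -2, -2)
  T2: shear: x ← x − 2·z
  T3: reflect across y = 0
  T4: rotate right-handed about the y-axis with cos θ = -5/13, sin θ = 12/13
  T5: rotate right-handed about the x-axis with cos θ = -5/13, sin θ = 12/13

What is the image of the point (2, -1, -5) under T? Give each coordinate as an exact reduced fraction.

T(p) = (-139/13, 969/169, 953/169)

T1 translate by (-5, -2, -2): (2, -1, -5) → (-3, -3, -7)
T2 shear: x ← x − 2·z: (-3, -3, -7) → (11, -3, -7)
T3 reflect across y = 0: (11, -3, -7) → (11, 3, -7)
T4 rotate right-handed about the y-axis with cos θ = -5/13, sin θ = 12/13: (11, 3, -7) → (-139/13, 3, -97/13)
T5 rotate right-handed about the x-axis with cos θ = -5/13, sin θ = 12/13: (-139/13, 3, -97/13) → (-139/13, 969/169, 953/169)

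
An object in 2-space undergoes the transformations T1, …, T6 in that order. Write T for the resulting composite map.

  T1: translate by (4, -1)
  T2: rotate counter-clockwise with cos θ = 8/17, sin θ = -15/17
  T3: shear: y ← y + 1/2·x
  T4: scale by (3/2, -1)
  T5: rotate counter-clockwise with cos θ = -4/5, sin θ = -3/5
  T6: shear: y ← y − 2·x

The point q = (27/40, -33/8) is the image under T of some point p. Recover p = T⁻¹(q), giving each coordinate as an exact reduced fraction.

p = (-1, 1/4)

T1 = [1 0 4; 0 1 -1; 0 0 1]
T2·T1 = [8/17 15/17 1; -15/17 8/17 -4; 0 0 1]
T3·…·T1 = [8/17 15/17 1; -11/17 31/34 -7/2; 0 0 1]
T4·…·T1 = [12/17 45/34 3/2; 11/17 -31/34 7/2; 0 0 1]
T5·…·T1 = [-3/17 -273/170 9/10; -16/17 -11/170 -37/10; 0 0 1]
T6·…·T1 = [-3/17 -273/170 9/10; -10/17 107/34 -11/2; 0 0 1]
det M = -3/2; M⁻¹ = [-107/51 -91/85 -4; -20/51 2/17 1; 0 0 1]
M⁻¹ · (27/40, -33/8)ᵀ = (-1, 1/4)ᵀ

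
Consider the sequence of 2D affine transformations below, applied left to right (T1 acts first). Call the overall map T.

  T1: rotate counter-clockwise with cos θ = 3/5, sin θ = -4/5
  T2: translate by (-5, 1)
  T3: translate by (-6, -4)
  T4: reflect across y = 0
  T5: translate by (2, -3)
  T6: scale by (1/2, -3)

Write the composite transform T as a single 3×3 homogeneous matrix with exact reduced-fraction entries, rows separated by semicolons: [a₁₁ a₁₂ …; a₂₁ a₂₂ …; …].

T = [3/10 2/5 -9/2; -12/5 9/5 0; 0 0 1]

T1 = [3/5 4/5 0; -4/5 3/5 0; 0 0 1]
T2·T1 = [3/5 4/5 -5; -4/5 3/5 1; 0 0 1]
T3·…·T1 = [3/5 4/5 -11; -4/5 3/5 -3; 0 0 1]
T4·…·T1 = [3/5 4/5 -11; 4/5 -3/5 3; 0 0 1]
T5·…·T1 = [3/5 4/5 -9; 4/5 -3/5 0; 0 0 1]
T6·…·T1 = [3/10 2/5 -9/2; -12/5 9/5 0; 0 0 1]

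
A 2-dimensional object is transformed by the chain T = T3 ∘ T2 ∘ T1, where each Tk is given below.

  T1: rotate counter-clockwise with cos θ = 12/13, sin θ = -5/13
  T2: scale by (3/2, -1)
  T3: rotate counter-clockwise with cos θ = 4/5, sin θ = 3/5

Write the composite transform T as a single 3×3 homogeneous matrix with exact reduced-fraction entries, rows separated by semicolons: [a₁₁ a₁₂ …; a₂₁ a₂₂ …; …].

T = [57/65 66/65 0; 74/65 -51/130 0; 0 0 1]

T1 = [12/13 5/13 0; -5/13 12/13 0; 0 0 1]
T2·T1 = [18/13 15/26 0; 5/13 -12/13 0; 0 0 1]
T3·…·T1 = [57/65 66/65 0; 74/65 -51/130 0; 0 0 1]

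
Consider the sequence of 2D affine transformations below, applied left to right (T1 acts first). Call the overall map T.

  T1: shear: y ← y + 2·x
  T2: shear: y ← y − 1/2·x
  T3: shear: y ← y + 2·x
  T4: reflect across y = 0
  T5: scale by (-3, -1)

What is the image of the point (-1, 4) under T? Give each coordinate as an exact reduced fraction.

T(p) = (3, 1/2)

T1 shear: y ← y + 2·x: (-1, 4) → (-1, 2)
T2 shear: y ← y − 1/2·x: (-1, 2) → (-1, 5/2)
T3 shear: y ← y + 2·x: (-1, 5/2) → (-1, 1/2)
T4 reflect across y = 0: (-1, 1/2) → (-1, -1/2)
T5 scale by (-3, -1): (-1, -1/2) → (3, 1/2)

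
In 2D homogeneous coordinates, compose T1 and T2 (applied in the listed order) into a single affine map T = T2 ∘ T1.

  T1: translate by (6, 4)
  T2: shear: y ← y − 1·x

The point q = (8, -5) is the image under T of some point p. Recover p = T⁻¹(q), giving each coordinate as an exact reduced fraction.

T1 = [1 0 6; 0 1 4; 0 0 1]
T2·T1 = [1 0 6; -1 1 -2; 0 0 1]
det M = 1; M⁻¹ = [1 0 -6; 1 1 -4; 0 0 1]
M⁻¹ · (8, -5)ᵀ = (2, -1)ᵀ

p = (2, -1)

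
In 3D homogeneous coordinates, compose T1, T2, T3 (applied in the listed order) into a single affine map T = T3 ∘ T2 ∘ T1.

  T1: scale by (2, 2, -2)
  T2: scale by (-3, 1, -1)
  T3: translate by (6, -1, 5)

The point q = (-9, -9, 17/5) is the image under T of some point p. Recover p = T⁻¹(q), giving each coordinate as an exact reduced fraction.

p = (5/2, -4, -4/5)

T1 = [2 0 0 0; 0 2 0 0; 0 0 -2 0; 0 0 0 1]
T2·T1 = [-6 0 0 0; 0 2 0 0; 0 0 2 0; 0 0 0 1]
T3·…·T1 = [-6 0 0 6; 0 2 0 -1; 0 0 2 5; 0 0 0 1]
det M = -24; M⁻¹ = [-1/6 0 0 1; 0 1/2 0 1/2; 0 0 1/2 -5/2; 0 0 0 1]
M⁻¹ · (-9, -9, 17/5)ᵀ = (5/2, -4, -4/5)ᵀ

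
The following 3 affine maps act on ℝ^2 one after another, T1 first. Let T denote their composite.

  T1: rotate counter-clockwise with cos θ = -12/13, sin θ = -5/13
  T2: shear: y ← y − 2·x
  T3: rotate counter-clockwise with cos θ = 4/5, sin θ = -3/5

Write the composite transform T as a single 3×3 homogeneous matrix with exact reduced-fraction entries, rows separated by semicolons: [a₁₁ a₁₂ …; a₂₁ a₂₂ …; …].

T = [9/65 -46/65 0; 112/65 -103/65 0; 0 0 1]

T1 = [-12/13 5/13 0; -5/13 -12/13 0; 0 0 1]
T2·T1 = [-12/13 5/13 0; 19/13 -22/13 0; 0 0 1]
T3·…·T1 = [9/65 -46/65 0; 112/65 -103/65 0; 0 0 1]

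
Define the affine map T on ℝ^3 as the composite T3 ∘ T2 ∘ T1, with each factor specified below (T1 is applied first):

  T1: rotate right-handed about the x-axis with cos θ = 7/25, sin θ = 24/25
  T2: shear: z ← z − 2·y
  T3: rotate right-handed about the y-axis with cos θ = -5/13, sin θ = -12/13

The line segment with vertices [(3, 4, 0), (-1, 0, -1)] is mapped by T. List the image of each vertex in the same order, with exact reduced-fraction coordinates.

T1 rotate right-handed about the x-axis with cos θ = 7/25, sin θ = 24/25: (3, 4, 0) → (3, 28/25, 96/25); (-1, 0, -1) → (-1, 24/25, -7/25)
T2 shear: z ← z − 2·y: (3, 28/25, 96/25) → (3, 28/25, 8/5); (-1, 24/25, -7/25) → (-1, 24/25, -11/5)
T3 rotate right-handed about the y-axis with cos θ = -5/13, sin θ = -12/13: (3, 28/25, 8/5) → (-171/65, 28/25, 28/13); (-1, 24/25, -11/5) → (157/65, 24/25, -1/13)

image vertices: (-171/65, 28/25, 28/13), (157/65, 24/25, -1/13)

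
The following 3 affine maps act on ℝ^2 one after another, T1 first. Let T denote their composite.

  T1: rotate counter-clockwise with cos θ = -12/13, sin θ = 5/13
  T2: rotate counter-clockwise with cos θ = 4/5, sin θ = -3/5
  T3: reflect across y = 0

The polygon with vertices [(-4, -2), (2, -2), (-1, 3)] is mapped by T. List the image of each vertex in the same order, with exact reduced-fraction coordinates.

image vertices: (244/65, 158/65), (46/65, -178/65), (-27/13, 31/13)

T1 rotate counter-clockwise with cos θ = -12/13, sin θ = 5/13: (-4, -2) → (58/13, 4/13); (2, -2) → (-14/13, 34/13); (-1, 3) → (-3/13, -41/13)
T2 rotate counter-clockwise with cos θ = 4/5, sin θ = -3/5: (58/13, 4/13) → (244/65, -158/65); (-14/13, 34/13) → (46/65, 178/65); (-3/13, -41/13) → (-27/13, -31/13)
T3 reflect across y = 0: (244/65, -158/65) → (244/65, 158/65); (46/65, 178/65) → (46/65, -178/65); (-27/13, -31/13) → (-27/13, 31/13)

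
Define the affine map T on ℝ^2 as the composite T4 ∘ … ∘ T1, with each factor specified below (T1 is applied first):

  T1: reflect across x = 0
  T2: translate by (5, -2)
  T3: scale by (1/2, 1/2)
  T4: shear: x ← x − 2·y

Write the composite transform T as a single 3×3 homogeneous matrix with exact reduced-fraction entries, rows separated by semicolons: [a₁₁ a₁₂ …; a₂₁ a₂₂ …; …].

T1 = [-1 0 0; 0 1 0; 0 0 1]
T2·T1 = [-1 0 5; 0 1 -2; 0 0 1]
T3·…·T1 = [-1/2 0 5/2; 0 1/2 -1; 0 0 1]
T4·…·T1 = [-1/2 -1 9/2; 0 1/2 -1; 0 0 1]

T = [-1/2 -1 9/2; 0 1/2 -1; 0 0 1]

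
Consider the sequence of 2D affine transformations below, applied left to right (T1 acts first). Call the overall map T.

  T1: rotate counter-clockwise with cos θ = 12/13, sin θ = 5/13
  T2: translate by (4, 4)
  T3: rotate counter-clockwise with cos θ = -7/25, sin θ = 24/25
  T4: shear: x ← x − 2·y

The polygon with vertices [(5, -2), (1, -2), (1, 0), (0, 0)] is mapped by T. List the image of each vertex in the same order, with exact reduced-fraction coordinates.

T1 rotate counter-clockwise with cos θ = 12/13, sin θ = 5/13: (5, -2) → (70/13, 1/13); (1, -2) → (22/13, -19/13); (1, 0) → (12/13, 5/13); (0, 0) → (0, 0)
T2 translate by (4, 4): (70/13, 1/13) → (122/13, 53/13); (22/13, -19/13) → (74/13, 33/13); (12/13, 5/13) → (64/13, 57/13); (0, 0) → (4, 4)
T3 rotate counter-clockwise with cos θ = -7/25, sin θ = 24/25: (122/13, 53/13) → (-2126/325, 2557/325); (74/13, 33/13) → (-262/65, 309/65); (64/13, 57/13) → (-1816/325, 1137/325); (4, 4) → (-124/25, 68/25)
T4 shear: x ← x − 2·y: (-2126/325, 2557/325) → (-1448/65, 2557/325); (-262/65, 309/65) → (-176/13, 309/65); (-1816/325, 1137/325) → (-818/65, 1137/325); (-124/25, 68/25) → (-52/5, 68/25)

image vertices: (-1448/65, 2557/325), (-176/13, 309/65), (-818/65, 1137/325), (-52/5, 68/25)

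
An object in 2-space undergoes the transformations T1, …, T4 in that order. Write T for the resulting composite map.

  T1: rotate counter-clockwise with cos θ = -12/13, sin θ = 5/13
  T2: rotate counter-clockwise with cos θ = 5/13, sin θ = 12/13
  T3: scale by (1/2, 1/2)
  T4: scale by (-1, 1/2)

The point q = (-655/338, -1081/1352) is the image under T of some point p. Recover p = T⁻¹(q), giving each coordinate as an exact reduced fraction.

p = (-1/2, 5)

T1 = [-12/13 -5/13 0; 5/13 -12/13 0; 0 0 1]
T2·T1 = [-120/169 119/169 0; -119/169 -120/169 0; 0 0 1]
T3·…·T1 = [-60/169 119/338 0; -119/338 -60/169 0; 0 0 1]
T4·…·T1 = [60/169 -119/338 0; -119/676 -30/169 0; 0 0 1]
det M = -1/8; M⁻¹ = [240/169 -476/169 0; -238/169 -480/169 0; 0 0 1]
M⁻¹ · (-655/338, -1081/1352)ᵀ = (-1/2, 5)ᵀ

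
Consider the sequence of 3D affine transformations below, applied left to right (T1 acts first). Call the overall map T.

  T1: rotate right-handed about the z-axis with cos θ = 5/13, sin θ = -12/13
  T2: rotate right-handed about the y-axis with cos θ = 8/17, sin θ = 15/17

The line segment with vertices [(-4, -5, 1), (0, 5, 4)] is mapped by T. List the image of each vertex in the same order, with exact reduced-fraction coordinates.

T1 rotate right-handed about the z-axis with cos θ = 5/13, sin θ = -12/13: (-4, -5, 1) → (-80/13, 23/13, 1); (0, 5, 4) → (60/13, 25/13, 4)
T2 rotate right-handed about the y-axis with cos θ = 8/17, sin θ = 15/17: (-80/13, 23/13, 1) → (-445/221, 23/13, 1304/221); (60/13, 25/13, 4) → (1260/221, 25/13, -484/221)

image vertices: (-445/221, 23/13, 1304/221), (1260/221, 25/13, -484/221)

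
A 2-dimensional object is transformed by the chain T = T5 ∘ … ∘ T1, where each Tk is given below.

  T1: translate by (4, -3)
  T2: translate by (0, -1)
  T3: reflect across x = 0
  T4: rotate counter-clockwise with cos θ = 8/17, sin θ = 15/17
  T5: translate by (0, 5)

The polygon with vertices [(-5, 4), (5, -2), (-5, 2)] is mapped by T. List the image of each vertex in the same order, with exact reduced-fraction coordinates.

image vertices: (8/17, 100/17), (18/17, -98/17), (38/17, 84/17)

T1 translate by (4, -3): (-5, 4) → (-1, 1); (5, -2) → (9, -5); (-5, 2) → (-1, -1)
T2 translate by (0, -1): (-1, 1) → (-1, 0); (9, -5) → (9, -6); (-1, -1) → (-1, -2)
T3 reflect across x = 0: (-1, 0) → (1, 0); (9, -6) → (-9, -6); (-1, -2) → (1, -2)
T4 rotate counter-clockwise with cos θ = 8/17, sin θ = 15/17: (1, 0) → (8/17, 15/17); (-9, -6) → (18/17, -183/17); (1, -2) → (38/17, -1/17)
T5 translate by (0, 5): (8/17, 15/17) → (8/17, 100/17); (18/17, -183/17) → (18/17, -98/17); (38/17, -1/17) → (38/17, 84/17)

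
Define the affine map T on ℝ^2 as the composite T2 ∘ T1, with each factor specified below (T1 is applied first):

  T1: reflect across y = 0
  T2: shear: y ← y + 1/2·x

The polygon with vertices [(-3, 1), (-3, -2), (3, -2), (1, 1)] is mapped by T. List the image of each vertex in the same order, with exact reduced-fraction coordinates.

image vertices: (-3, -5/2), (-3, 1/2), (3, 7/2), (1, -1/2)

T1 reflect across y = 0: (-3, 1) → (-3, -1); (-3, -2) → (-3, 2); (3, -2) → (3, 2); (1, 1) → (1, -1)
T2 shear: y ← y + 1/2·x: (-3, -1) → (-3, -5/2); (-3, 2) → (-3, 1/2); (3, 2) → (3, 7/2); (1, -1) → (1, -1/2)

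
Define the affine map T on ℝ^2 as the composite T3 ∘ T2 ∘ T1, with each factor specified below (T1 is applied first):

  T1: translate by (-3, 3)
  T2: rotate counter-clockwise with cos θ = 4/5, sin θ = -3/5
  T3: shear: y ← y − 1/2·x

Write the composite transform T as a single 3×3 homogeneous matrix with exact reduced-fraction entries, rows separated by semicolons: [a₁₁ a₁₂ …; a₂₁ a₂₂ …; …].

T1 = [1 0 -3; 0 1 3; 0 0 1]
T2·T1 = [4/5 3/5 -3/5; -3/5 4/5 21/5; 0 0 1]
T3·…·T1 = [4/5 3/5 -3/5; -1 1/2 9/2; 0 0 1]

T = [4/5 3/5 -3/5; -1 1/2 9/2; 0 0 1]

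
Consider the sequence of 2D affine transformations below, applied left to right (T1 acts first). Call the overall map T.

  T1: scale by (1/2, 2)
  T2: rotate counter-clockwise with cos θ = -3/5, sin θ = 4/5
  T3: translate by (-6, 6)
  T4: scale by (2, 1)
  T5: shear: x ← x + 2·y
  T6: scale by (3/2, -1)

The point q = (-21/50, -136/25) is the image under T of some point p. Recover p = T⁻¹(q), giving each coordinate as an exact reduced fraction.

T1 = [1/2 0 0; 0 2 0; 0 0 1]
T2·T1 = [-3/10 -8/5 0; 2/5 -6/5 0; 0 0 1]
T3·…·T1 = [-3/10 -8/5 -6; 2/5 -6/5 6; 0 0 1]
T4·…·T1 = [-3/5 -16/5 -12; 2/5 -6/5 6; 0 0 1]
T5·…·T1 = [1/5 -28/5 0; 2/5 -6/5 6; 0 0 1]
T6·…·T1 = [3/10 -42/5 0; -2/5 6/5 -6; 0 0 1]
det M = -3; M⁻¹ = [-2/5 -14/5 -84/5; -2/15 -1/10 -3/5; 0 0 1]
M⁻¹ · (-21/50, -136/25)ᵀ = (-7/5, 0)ᵀ

p = (-7/5, 0)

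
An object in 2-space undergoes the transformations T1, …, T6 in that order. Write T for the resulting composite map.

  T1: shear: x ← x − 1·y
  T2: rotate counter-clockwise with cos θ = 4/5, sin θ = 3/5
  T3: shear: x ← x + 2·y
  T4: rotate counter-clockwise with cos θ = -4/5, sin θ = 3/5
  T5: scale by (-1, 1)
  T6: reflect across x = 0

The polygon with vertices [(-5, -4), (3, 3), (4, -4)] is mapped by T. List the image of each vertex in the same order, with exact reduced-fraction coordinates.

T1 shear: x ← x − 1·y: (-5, -4) → (-1, -4); (3, 3) → (0, 3); (4, -4) → (8, -4)
T2 rotate counter-clockwise with cos θ = 4/5, sin θ = 3/5: (-1, -4) → (8/5, -19/5); (0, 3) → (-9/5, 12/5); (8, -4) → (44/5, 8/5)
T3 shear: x ← x + 2·y: (8/5, -19/5) → (-6, -19/5); (-9/5, 12/5) → (3, 12/5); (44/5, 8/5) → (12, 8/5)
T4 rotate counter-clockwise with cos θ = -4/5, sin θ = 3/5: (-6, -19/5) → (177/25, -14/25); (3, 12/5) → (-96/25, -3/25); (12, 8/5) → (-264/25, 148/25)
T5 scale by (-1, 1): (177/25, -14/25) → (-177/25, -14/25); (-96/25, -3/25) → (96/25, -3/25); (-264/25, 148/25) → (264/25, 148/25)
T6 reflect across x = 0: (-177/25, -14/25) → (177/25, -14/25); (96/25, -3/25) → (-96/25, -3/25); (264/25, 148/25) → (-264/25, 148/25)

image vertices: (177/25, -14/25), (-96/25, -3/25), (-264/25, 148/25)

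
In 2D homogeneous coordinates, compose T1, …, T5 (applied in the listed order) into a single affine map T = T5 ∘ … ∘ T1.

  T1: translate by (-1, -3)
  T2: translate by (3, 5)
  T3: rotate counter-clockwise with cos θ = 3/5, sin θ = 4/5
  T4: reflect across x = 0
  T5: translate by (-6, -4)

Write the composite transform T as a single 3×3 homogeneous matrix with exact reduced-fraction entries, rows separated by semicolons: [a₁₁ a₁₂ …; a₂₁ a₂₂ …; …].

T1 = [1 0 -1; 0 1 -3; 0 0 1]
T2·T1 = [1 0 2; 0 1 2; 0 0 1]
T3·…·T1 = [3/5 -4/5 -2/5; 4/5 3/5 14/5; 0 0 1]
T4·…·T1 = [-3/5 4/5 2/5; 4/5 3/5 14/5; 0 0 1]
T5·…·T1 = [-3/5 4/5 -28/5; 4/5 3/5 -6/5; 0 0 1]

T = [-3/5 4/5 -28/5; 4/5 3/5 -6/5; 0 0 1]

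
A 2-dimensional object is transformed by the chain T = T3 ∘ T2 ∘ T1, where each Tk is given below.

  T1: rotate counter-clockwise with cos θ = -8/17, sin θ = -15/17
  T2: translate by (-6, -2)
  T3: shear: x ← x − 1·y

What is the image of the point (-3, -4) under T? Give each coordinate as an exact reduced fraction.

T1 rotate counter-clockwise with cos θ = -8/17, sin θ = -15/17: (-3, -4) → (-36/17, 77/17)
T2 translate by (-6, -2): (-36/17, 77/17) → (-138/17, 43/17)
T3 shear: x ← x − 1·y: (-138/17, 43/17) → (-181/17, 43/17)

T(p) = (-181/17, 43/17)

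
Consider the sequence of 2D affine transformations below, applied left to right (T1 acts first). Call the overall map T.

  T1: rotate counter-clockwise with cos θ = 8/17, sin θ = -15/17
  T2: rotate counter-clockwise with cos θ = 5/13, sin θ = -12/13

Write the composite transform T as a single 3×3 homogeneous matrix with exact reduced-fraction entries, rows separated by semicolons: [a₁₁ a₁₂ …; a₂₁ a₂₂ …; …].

T = [-140/221 171/221 0; -171/221 -140/221 0; 0 0 1]

T1 = [8/17 15/17 0; -15/17 8/17 0; 0 0 1]
T2·T1 = [-140/221 171/221 0; -171/221 -140/221 0; 0 0 1]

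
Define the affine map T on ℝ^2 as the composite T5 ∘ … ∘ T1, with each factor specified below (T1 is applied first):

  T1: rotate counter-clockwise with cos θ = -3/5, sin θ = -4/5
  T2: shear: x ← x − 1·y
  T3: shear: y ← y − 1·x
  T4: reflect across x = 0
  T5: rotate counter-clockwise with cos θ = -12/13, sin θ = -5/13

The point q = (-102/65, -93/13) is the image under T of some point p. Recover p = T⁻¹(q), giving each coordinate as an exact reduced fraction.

p = (0, -3)

T1 = [-3/5 4/5 0; -4/5 -3/5 0; 0 0 1]
T2·T1 = [1/5 7/5 0; -4/5 -3/5 0; 0 0 1]
T3·…·T1 = [1/5 7/5 0; -1 -2 0; 0 0 1]
T4·…·T1 = [-1/5 -7/5 0; -1 -2 0; 0 0 1]
T5·…·T1 = [-1/5 34/65 0; 1 31/13 0; 0 0 1]
det M = -1; M⁻¹ = [-31/13 34/65 0; 1 1/5 0; 0 0 1]
M⁻¹ · (-102/65, -93/13)ᵀ = (0, -3)ᵀ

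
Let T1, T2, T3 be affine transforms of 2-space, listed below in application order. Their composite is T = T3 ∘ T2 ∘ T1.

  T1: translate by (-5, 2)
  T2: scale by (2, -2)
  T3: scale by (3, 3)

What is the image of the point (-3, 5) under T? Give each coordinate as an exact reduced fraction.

T1 translate by (-5, 2): (-3, 5) → (-8, 7)
T2 scale by (2, -2): (-8, 7) → (-16, -14)
T3 scale by (3, 3): (-16, -14) → (-48, -42)

T(p) = (-48, -42)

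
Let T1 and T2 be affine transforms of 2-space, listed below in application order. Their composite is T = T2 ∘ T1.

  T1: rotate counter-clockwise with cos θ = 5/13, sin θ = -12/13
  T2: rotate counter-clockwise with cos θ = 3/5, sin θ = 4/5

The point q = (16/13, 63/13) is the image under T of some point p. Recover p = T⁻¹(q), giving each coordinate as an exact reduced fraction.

T1 = [5/13 12/13 0; -12/13 5/13 0; 0 0 1]
T2·T1 = [63/65 16/65 0; -16/65 63/65 0; 0 0 1]
det M = 1; M⁻¹ = [63/65 -16/65 0; 16/65 63/65 0; 0 0 1]
M⁻¹ · (16/13, 63/13)ᵀ = (0, 5)ᵀ

p = (0, 5)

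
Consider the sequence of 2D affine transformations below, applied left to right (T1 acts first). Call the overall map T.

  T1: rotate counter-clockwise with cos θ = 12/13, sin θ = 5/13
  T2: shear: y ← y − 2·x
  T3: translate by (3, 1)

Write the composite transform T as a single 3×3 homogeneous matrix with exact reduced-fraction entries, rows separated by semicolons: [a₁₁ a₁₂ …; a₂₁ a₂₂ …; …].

T = [12/13 -5/13 3; -19/13 22/13 1; 0 0 1]

T1 = [12/13 -5/13 0; 5/13 12/13 0; 0 0 1]
T2·T1 = [12/13 -5/13 0; -19/13 22/13 0; 0 0 1]
T3·…·T1 = [12/13 -5/13 3; -19/13 22/13 1; 0 0 1]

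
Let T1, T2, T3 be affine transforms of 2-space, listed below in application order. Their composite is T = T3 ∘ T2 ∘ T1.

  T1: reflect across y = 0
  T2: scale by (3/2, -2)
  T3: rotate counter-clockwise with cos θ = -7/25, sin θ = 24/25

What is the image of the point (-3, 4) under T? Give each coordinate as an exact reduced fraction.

T(p) = (-321/50, -164/25)

T1 reflect across y = 0: (-3, 4) → (-3, -4)
T2 scale by (3/2, -2): (-3, -4) → (-9/2, 8)
T3 rotate counter-clockwise with cos θ = -7/25, sin θ = 24/25: (-9/2, 8) → (-321/50, -164/25)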